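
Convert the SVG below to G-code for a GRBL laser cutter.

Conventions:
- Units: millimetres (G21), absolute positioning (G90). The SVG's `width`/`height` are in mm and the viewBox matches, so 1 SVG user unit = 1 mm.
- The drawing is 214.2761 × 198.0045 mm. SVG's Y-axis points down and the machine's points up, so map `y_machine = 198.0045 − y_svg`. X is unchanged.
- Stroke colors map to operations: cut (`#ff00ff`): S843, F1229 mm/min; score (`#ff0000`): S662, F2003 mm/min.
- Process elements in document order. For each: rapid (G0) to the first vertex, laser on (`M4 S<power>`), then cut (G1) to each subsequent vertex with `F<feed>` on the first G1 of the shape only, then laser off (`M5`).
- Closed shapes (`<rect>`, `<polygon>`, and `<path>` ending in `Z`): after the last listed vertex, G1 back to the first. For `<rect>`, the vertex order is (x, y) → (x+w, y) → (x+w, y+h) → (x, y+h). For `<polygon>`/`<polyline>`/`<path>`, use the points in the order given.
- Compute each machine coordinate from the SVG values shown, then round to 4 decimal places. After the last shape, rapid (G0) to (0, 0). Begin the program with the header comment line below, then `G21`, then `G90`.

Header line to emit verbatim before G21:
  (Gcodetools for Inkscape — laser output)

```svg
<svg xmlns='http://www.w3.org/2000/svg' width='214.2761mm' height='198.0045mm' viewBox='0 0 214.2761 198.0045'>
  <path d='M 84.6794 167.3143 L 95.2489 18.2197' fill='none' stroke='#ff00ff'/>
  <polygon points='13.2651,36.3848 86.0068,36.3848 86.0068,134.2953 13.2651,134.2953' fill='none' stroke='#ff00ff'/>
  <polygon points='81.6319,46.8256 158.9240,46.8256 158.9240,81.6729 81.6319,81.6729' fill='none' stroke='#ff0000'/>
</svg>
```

(Gcodetools for Inkscape — laser output)
G21
G90
G0 X84.6794 Y30.6902
M4 S843
G1 X95.2489 Y179.7848 F1229
M5
G0 X13.2651 Y161.6197
M4 S843
G1 X86.0068 Y161.6197 F1229
G1 X86.0068 Y63.7092
G1 X13.2651 Y63.7092
G1 X13.2651 Y161.6197
M5
G0 X81.6319 Y151.1789
M4 S662
G1 X158.9240 Y151.1789 F2003
G1 X158.9240 Y116.3316
G1 X81.6319 Y116.3316
G1 X81.6319 Y151.1789
M5
G0 X0.0000 Y0.0000

viewBox `0 0 214.2761 198.0045` with mm width/height → 1 unit = 1 mm. Flip: y_m = 198.0045 − y_svg.

**Shape 1** — `<path>` line segment, stroke `#ff00ff` → cut (S843, F1229). Machine vertices: (84.6794,30.6902) → (95.2489,179.7848). Open path.

**Shape 2** — `<polygon>` rectangle, stroke `#ff00ff` → cut (S843, F1229). Machine vertices: (13.2651,161.6197) → (86.0068,161.6197) → (86.0068,63.7092) → (13.2651,63.7092) → (13.2651,161.6197). Closed: final G1 returns to the first vertex.

**Shape 3** — `<polygon>` rectangle, stroke `#ff0000` → score (S662, F2003). Machine vertices: (81.6319,151.1789) → (158.9240,151.1789) → (158.9240,116.3316) → (81.6319,116.3316) → (81.6319,151.1789). Closed: final G1 returns to the first vertex.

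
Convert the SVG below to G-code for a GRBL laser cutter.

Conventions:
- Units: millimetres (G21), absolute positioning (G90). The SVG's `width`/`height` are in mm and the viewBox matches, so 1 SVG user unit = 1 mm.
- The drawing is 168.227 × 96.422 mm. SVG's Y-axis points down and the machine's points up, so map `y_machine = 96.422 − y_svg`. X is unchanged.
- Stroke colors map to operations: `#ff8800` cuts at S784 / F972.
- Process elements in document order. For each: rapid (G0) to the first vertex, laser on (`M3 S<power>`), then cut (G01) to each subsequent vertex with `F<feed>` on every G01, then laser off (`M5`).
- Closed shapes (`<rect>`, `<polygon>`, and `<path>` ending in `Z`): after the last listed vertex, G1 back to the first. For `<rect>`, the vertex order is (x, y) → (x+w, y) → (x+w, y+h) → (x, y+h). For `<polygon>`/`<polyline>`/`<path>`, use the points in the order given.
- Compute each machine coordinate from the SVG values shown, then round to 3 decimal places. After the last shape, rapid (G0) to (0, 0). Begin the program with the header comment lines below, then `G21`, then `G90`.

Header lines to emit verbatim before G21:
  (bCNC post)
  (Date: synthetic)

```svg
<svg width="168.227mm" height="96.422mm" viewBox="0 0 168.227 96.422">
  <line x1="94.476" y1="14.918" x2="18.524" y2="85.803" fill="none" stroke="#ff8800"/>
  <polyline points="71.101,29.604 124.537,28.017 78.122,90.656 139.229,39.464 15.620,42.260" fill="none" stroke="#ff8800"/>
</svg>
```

(bCNC post)
(Date: synthetic)
G21
G90
G0 X94.476 Y81.504
M3 S784
G01 X18.524 Y10.619 F972
M5
G0 X71.101 Y66.818
M3 S784
G01 X124.537 Y68.405 F972
G01 X78.122 Y5.766 F972
G01 X139.229 Y56.958 F972
G01 X15.620 Y54.162 F972
M5
G0 X0.000 Y0.000

viewBox `0 0 168.227 96.422` with mm width/height → 1 unit = 1 mm. Flip: y_m = 96.422 − y_svg.

**Shape 1** — `<line>` line segment, stroke `#ff8800` → cut (S784, F972). Machine vertices: (94.476,81.504) → (18.524,10.619). Open path.

**Shape 2** — `<polyline>` open polyline, stroke `#ff8800` → cut (S784, F972). Machine vertices: (71.101,66.818) → (124.537,68.405) → (78.122,5.766) → (139.229,56.958) → (15.620,54.162). Open path.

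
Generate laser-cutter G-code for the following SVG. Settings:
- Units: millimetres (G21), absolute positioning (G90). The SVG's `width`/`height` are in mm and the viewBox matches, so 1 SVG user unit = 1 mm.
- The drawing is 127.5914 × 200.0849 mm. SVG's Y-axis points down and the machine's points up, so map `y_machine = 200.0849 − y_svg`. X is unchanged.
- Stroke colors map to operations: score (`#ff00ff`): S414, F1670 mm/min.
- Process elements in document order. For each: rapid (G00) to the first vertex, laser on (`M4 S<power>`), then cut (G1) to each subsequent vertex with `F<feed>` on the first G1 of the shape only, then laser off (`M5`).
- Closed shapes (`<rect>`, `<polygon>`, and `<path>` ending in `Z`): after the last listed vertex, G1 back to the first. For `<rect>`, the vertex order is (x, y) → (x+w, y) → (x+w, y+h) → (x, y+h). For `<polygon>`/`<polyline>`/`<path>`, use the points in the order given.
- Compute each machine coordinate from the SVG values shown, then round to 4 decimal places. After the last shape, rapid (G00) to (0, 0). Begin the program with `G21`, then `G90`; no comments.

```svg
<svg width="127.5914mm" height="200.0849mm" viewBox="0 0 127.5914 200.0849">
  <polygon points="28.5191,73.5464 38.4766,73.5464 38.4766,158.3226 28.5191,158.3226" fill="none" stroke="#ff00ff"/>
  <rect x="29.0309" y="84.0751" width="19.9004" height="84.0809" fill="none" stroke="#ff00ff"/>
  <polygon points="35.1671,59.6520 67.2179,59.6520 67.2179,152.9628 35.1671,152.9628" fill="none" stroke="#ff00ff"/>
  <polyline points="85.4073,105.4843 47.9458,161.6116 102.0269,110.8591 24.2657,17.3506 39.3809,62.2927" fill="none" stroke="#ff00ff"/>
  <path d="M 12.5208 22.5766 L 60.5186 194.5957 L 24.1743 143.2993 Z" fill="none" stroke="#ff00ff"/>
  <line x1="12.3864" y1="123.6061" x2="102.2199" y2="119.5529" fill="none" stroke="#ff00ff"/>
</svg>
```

G21
G90
G00 X28.5191 Y126.5385
M4 S414
G1 X38.4766 Y126.5385 F1670
G1 X38.4766 Y41.7623
G1 X28.5191 Y41.7623
G1 X28.5191 Y126.5385
M5
G00 X29.0309 Y116.0098
M4 S414
G1 X48.9313 Y116.0098 F1670
G1 X48.9313 Y31.9289
G1 X29.0309 Y31.9289
G1 X29.0309 Y116.0098
M5
G00 X35.1671 Y140.4329
M4 S414
G1 X67.2179 Y140.4329 F1670
G1 X67.2179 Y47.1221
G1 X35.1671 Y47.1221
G1 X35.1671 Y140.4329
M5
G00 X85.4073 Y94.6006
M4 S414
G1 X47.9458 Y38.4733 F1670
G1 X102.0269 Y89.2258
G1 X24.2657 Y182.7343
G1 X39.3809 Y137.7922
M5
G00 X12.5208 Y177.5083
M4 S414
G1 X60.5186 Y5.4892 F1670
G1 X24.1743 Y56.7856
G1 X12.5208 Y177.5083
M5
G00 X12.3864 Y76.4788
M4 S414
G1 X102.2199 Y80.5320 F1670
M5
G00 X0.0000 Y0.0000

Since the viewBox matches the mm dimensions, user units are millimetres directly. The only transform is the Y-flip y_m = 200.0849 − y_svg.

Shape 1 is a rectangle drawn with `<polygon>`. Its stroke #ff00ff means score at S414, F1670. After flipping Y the toolpath is (28.5191,126.5385) → (38.4766,126.5385) → (38.4766,41.7623) → (28.5191,41.7623) → (28.5191,126.5385), returning to the start.

Shape 2 is a rectangle drawn with `<rect>`. Its stroke #ff00ff means score at S414, F1670. After flipping Y the toolpath is (29.0309,116.0098) → (48.9313,116.0098) → (48.9313,31.9289) → (29.0309,31.9289) → (29.0309,116.0098), returning to the start.

Shape 3 is a rectangle drawn with `<polygon>`. Its stroke #ff00ff means score at S414, F1670. After flipping Y the toolpath is (35.1671,140.4329) → (67.2179,140.4329) → (67.2179,47.1221) → (35.1671,47.1221) → (35.1671,140.4329), returning to the start.

Shape 4 is a open polyline drawn with `<polyline>`. Its stroke #ff00ff means score at S414, F1670. After flipping Y the toolpath is (85.4073,94.6006) → (47.9458,38.4733) → (102.0269,89.2258) → (24.2657,182.7343) → (39.3809,137.7922).

Shape 5 is a closed polygon drawn with `<path>`. Its stroke #ff00ff means score at S414, F1670. After flipping Y the toolpath is (12.5208,177.5083) → (60.5186,5.4892) → (24.1743,56.7856) → (12.5208,177.5083), returning to the start.

Shape 6 is a line segment drawn with `<line>`. Its stroke #ff00ff means score at S414, F1670. After flipping Y the toolpath is (12.3864,76.4788) → (102.2199,80.5320).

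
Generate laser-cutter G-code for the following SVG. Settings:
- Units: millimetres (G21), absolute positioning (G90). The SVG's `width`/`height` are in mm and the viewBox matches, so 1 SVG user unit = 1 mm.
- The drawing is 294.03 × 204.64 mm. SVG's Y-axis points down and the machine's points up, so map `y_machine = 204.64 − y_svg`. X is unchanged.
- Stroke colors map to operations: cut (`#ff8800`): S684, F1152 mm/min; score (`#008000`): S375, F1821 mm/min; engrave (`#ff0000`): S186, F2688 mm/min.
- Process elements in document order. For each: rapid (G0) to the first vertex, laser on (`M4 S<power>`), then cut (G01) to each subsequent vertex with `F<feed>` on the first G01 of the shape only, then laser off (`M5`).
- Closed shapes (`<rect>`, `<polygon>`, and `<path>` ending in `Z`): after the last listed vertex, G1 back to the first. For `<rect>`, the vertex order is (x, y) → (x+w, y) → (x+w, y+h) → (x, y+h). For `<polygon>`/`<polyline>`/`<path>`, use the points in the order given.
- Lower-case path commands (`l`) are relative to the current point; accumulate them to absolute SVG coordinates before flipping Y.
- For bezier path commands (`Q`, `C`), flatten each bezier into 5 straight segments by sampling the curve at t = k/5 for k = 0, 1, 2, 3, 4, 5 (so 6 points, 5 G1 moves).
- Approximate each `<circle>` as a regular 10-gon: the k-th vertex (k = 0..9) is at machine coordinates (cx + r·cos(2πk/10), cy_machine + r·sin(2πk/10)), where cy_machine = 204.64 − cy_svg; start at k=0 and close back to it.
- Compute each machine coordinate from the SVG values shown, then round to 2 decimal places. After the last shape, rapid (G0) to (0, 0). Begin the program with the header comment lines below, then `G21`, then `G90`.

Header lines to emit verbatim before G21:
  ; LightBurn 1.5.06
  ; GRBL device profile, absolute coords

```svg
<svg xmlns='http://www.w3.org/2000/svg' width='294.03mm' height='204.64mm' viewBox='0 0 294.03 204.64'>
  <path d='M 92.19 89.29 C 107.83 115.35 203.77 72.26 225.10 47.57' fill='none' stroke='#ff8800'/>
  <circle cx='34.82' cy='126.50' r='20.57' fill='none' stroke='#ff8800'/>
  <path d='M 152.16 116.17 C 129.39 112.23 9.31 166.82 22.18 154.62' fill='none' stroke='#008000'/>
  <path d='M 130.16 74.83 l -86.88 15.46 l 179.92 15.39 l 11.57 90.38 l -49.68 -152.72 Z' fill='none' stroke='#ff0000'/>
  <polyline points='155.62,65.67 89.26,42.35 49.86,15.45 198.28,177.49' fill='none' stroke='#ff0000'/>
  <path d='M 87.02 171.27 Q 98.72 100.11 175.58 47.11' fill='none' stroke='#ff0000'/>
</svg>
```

; LightBurn 1.5.06
; GRBL device profile, absolute coords
G21
G90
G0 X92.19 Y115.35
M4 S684
G01 X109.97 Y107.31 F1152
G01 X139.59 Y111.67
G01 X173.61 Y124.21
G01 X204.59 Y140.75
G01 X225.10 Y157.07
M5
G0 X55.39 Y78.14
M4 S684
G01 X51.46 Y90.23 F1152
G01 X41.18 Y97.70
G01 X28.46 Y97.70
G01 X18.18 Y90.23
G01 X14.25 Y78.14
G01 X18.18 Y66.05
G01 X28.46 Y58.58
G01 X41.18 Y58.58
G01 X51.46 Y66.05
G01 X55.39 Y78.14
M5
G0 X152.16 Y88.47
M4 S375
G01 X128.66 Y84.81 F1821
G01 X92.86 Y73.12
G01 X55.82 Y59.42
G01 X28.57 Y49.71
G01 X22.18 Y50.02
M5
G0 X130.16 Y129.81
M4 S186
G01 X43.28 Y114.35 F2688
G01 X223.20 Y98.96
G01 X234.77 Y8.58
G01 X185.09 Y161.30
G01 X130.16 Y129.81
M5
G0 X155.62 Y138.97
M4 S186
G01 X89.26 Y162.29 F2688
G01 X49.86 Y189.19
G01 X198.28 Y27.15
M5
G0 X87.02 Y33.37
M4 S186
G01 X94.31 Y61.11 F2688
G01 X106.81 Y87.39
G01 X124.52 Y112.22
G01 X147.44 Y135.60
G01 X175.58 Y157.53
M5
G0 X0.00 Y0.00

1 u = 1 mm; y_m = 204.64 − y.

[1] `<path>` cubic bezier, #ff8800→cut S684 F1152: (92.19,115.35) → (109.97,107.31) → (139.59,111.67) → (173.61,124.21) → (204.59,140.75) → (225.10,157.07)

[2] `<circle>` circle, #ff8800→cut S684 F1152: (55.39,78.14) → (51.46,90.23) → (41.18,97.70) → (28.46,97.70) → (18.18,90.23) → (14.25,78.14) → (18.18,66.05) → (28.46,58.58) → (41.18,58.58) → (51.46,66.05) → (55.39,78.14) (closed)

[3] `<path>` cubic bezier, #008000→score S375 F1821: (152.16,88.47) → (128.66,84.81) → (92.86,73.12) → (55.82,59.42) → (28.57,49.71) → (22.18,50.02)

[4] `<path>` closed polygon, #ff0000→engrave S186 F2688: (130.16,129.81) → (43.28,114.35) → (223.20,98.96) → (234.77,8.58) → (185.09,161.30) → (130.16,129.81) (closed)

[5] `<polyline>` open polyline, #ff0000→engrave S186 F2688: (155.62,138.97) → (89.26,162.29) → (49.86,189.19) → (198.28,27.15)

[6] `<path>` quadratic bezier, #ff0000→engrave S186 F2688: (87.02,33.37) → (94.31,61.11) → (106.81,87.39) → (124.52,112.22) → (147.44,135.60) → (175.58,157.53)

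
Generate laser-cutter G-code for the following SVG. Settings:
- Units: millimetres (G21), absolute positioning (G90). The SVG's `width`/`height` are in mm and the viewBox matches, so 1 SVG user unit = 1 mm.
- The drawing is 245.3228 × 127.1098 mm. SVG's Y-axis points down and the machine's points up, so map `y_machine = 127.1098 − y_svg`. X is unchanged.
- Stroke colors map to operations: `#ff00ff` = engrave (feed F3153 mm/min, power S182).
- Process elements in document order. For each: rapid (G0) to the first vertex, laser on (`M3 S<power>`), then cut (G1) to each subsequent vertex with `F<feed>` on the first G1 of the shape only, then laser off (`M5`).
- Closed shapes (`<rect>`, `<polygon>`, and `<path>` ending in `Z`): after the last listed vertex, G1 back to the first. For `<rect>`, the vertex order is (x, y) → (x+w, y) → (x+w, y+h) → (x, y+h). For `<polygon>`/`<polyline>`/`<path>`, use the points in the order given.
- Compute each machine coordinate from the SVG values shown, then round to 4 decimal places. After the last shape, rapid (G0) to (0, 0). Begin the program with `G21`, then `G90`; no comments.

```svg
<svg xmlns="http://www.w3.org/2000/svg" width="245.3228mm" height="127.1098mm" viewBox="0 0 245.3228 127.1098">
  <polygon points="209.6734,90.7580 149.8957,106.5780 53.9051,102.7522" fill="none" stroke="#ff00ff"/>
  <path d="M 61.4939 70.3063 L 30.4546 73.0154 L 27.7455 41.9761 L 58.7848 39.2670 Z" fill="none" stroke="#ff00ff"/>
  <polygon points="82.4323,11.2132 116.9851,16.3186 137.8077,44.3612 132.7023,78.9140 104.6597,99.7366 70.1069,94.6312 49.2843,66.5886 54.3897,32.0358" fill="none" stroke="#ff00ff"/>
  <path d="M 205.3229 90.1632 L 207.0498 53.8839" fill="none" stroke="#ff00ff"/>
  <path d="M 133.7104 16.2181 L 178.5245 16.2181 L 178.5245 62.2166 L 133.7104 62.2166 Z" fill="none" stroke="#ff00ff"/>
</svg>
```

viewBox `0 0 245.3228 127.1098` with mm width/height → 1 unit = 1 mm. Flip: y_m = 127.1098 − y_svg.

**Shape 1** — `<polygon>` closed polygon, stroke `#ff00ff` → engrave (S182, F3153). Machine vertices: (209.6734,36.3518) → (149.8957,20.5318) → (53.9051,24.3576) → (209.6734,36.3518). Closed: final G1 returns to the first vertex.

**Shape 2** — `<path>` regular polygon, stroke `#ff00ff` → engrave (S182, F3153). Machine vertices: (61.4939,56.8035) → (30.4546,54.0944) → (27.7455,85.1337) → (58.7848,87.8428) → (61.4939,56.8035). Closed: final G1 returns to the first vertex.

**Shape 3** — `<polygon>` regular polygon, stroke `#ff00ff` → engrave (S182, F3153). Machine vertices: (82.4323,115.8966) → (116.9851,110.7912) → (137.8077,82.7486) → (132.7023,48.1958) → (104.6597,27.3732) → (70.1069,32.4786) → (49.2843,60.5212) → (54.3897,95.0740) → (82.4323,115.8966). Closed: final G1 returns to the first vertex.

**Shape 4** — `<path>` line segment, stroke `#ff00ff` → engrave (S182, F3153). Machine vertices: (205.3229,36.9466) → (207.0498,73.2259). Open path.

**Shape 5** — `<path>` rectangle, stroke `#ff00ff` → engrave (S182, F3153). Machine vertices: (133.7104,110.8917) → (178.5245,110.8917) → (178.5245,64.8932) → (133.7104,64.8932) → (133.7104,110.8917). Closed: final G1 returns to the first vertex.

G21
G90
G0 X209.6734 Y36.3518
M3 S182
G1 X149.8957 Y20.5318 F3153
G1 X53.9051 Y24.3576
G1 X209.6734 Y36.3518
M5
G0 X61.4939 Y56.8035
M3 S182
G1 X30.4546 Y54.0944 F3153
G1 X27.7455 Y85.1337
G1 X58.7848 Y87.8428
G1 X61.4939 Y56.8035
M5
G0 X82.4323 Y115.8966
M3 S182
G1 X116.9851 Y110.7912 F3153
G1 X137.8077 Y82.7486
G1 X132.7023 Y48.1958
G1 X104.6597 Y27.3732
G1 X70.1069 Y32.4786
G1 X49.2843 Y60.5212
G1 X54.3897 Y95.0740
G1 X82.4323 Y115.8966
M5
G0 X205.3229 Y36.9466
M3 S182
G1 X207.0498 Y73.2259 F3153
M5
G0 X133.7104 Y110.8917
M3 S182
G1 X178.5245 Y110.8917 F3153
G1 X178.5245 Y64.8932
G1 X133.7104 Y64.8932
G1 X133.7104 Y110.8917
M5
G0 X0.0000 Y0.0000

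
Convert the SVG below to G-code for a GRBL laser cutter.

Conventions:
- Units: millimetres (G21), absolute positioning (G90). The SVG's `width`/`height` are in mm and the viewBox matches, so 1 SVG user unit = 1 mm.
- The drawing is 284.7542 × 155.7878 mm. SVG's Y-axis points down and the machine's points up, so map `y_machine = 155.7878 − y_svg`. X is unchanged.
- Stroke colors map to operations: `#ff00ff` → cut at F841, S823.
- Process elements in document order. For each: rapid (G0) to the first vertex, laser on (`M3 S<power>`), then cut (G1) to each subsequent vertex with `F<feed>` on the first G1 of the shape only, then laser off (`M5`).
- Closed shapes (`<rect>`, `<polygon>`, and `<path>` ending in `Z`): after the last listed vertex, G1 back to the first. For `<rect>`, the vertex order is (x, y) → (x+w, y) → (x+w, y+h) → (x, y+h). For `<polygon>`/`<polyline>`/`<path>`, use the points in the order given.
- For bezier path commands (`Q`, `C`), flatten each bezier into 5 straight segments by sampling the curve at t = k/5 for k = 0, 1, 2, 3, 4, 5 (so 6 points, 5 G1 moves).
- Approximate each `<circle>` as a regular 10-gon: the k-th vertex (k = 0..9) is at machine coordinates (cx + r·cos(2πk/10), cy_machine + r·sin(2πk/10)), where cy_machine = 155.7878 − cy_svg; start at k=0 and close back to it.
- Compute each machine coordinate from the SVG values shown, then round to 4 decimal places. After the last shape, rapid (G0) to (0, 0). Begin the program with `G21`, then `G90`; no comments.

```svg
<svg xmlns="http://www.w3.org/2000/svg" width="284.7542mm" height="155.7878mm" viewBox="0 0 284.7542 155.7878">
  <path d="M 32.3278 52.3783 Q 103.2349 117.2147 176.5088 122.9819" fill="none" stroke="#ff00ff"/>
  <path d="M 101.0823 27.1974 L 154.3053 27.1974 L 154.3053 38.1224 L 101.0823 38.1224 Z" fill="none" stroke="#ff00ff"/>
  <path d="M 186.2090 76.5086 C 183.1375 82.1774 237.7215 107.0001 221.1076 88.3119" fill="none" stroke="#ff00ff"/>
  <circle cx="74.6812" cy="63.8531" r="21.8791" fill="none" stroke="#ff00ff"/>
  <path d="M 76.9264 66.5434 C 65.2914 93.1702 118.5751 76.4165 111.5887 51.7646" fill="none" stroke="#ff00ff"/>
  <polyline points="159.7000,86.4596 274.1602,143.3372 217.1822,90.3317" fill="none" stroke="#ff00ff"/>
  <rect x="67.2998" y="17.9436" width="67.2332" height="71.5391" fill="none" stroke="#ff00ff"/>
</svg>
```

viewBox `0 0 284.7542 155.7878` with mm width/height → 1 unit = 1 mm. Flip: y_m = 155.7878 − y_svg.

**Shape 1** — `<path>` quadratic bezier, stroke `#ff00ff` → cut (S823, F841). Control points (SVG): P0=(32.3278,52.3783), P1=(103.2349,117.2147), P2=(176.5088,122.9819); sampled at t=k/5. Machine vertices: (32.3278,103.4095) → (60.7853,79.8377) → (89.4322,60.9915) → (118.2684,46.8707) → (147.2939,37.4755) → (176.5088,32.8059). Open path.

**Shape 2** — `<path>` rectangle, stroke `#ff00ff` → cut (S823, F841). Machine vertices: (101.0823,128.5904) → (154.3053,128.5904) → (154.3053,117.6654) → (101.0823,117.6654) → (101.0823,128.5904). Closed: final G1 returns to the first vertex.

**Shape 3** — `<path>` cubic bezier, stroke `#ff00ff` → cut (S823, F841). Control points (SVG): P0=(186.2090,76.5086), P1=(183.1375,82.1774), P2=(237.7215,107.0001), P3=(221.1076,88.3119); sampled at t=k/5. Machine vertices: (186.2090,79.2792) → (190.2539,74.0808) → (201.9512,67.2933) → (215.1159,61.9247) → (223.5630,60.9830) → (221.1076,67.4759). Open path.

**Shape 4** — `<circle>` circle, stroke `#ff00ff` → cut (S823, F841). Machine vertices: (96.5603,91.9347) → (92.3818,104.7949) → (81.4422,112.7430) → (67.9202,112.7430) → (56.9806,104.7949) → (52.8021,91.9347) → (56.9806,79.0745) → (67.9202,71.1264) → (81.4422,71.1264) → (92.3818,79.0745) → (96.5603,91.9347). Closed: final G1 returns to the first vertex.

**Shape 5** — `<path>` cubic bezier, stroke `#ff00ff` → cut (S823, F841). Control points (SVG): P0=(76.9264,66.5434), P1=(65.2914,93.1702), P2=(118.5751,76.4165), P3=(111.5887,51.7646); sampled at t=k/5. Machine vertices: (76.9264,89.2444) → (76.7341,78.1901) → (86.1133,75.8440) → (99.0548,80.5029) → (109.5496,90.4637) → (111.5887,104.0232). Open path.

**Shape 6** — `<polyline>` open polyline, stroke `#ff00ff` → cut (S823, F841). Machine vertices: (159.7000,69.3282) → (274.1602,12.4506) → (217.1822,65.4561). Open path.

**Shape 7** — `<rect>` rectangle, stroke `#ff00ff` → cut (S823, F841). Machine vertices: (67.2998,137.8442) → (134.5330,137.8442) → (134.5330,66.3051) → (67.2998,66.3051) → (67.2998,137.8442). Closed: final G1 returns to the first vertex.

G21
G90
G0 X32.3278 Y103.4095
M3 S823
G1 X60.7853 Y79.8377 F841
G1 X89.4322 Y60.9915
G1 X118.2684 Y46.8707
G1 X147.2939 Y37.4755
G1 X176.5088 Y32.8059
M5
G0 X101.0823 Y128.5904
M3 S823
G1 X154.3053 Y128.5904 F841
G1 X154.3053 Y117.6654
G1 X101.0823 Y117.6654
G1 X101.0823 Y128.5904
M5
G0 X186.2090 Y79.2792
M3 S823
G1 X190.2539 Y74.0808 F841
G1 X201.9512 Y67.2933
G1 X215.1159 Y61.9247
G1 X223.5630 Y60.9830
G1 X221.1076 Y67.4759
M5
G0 X96.5603 Y91.9347
M3 S823
G1 X92.3818 Y104.7949 F841
G1 X81.4422 Y112.7430
G1 X67.9202 Y112.7430
G1 X56.9806 Y104.7949
G1 X52.8021 Y91.9347
G1 X56.9806 Y79.0745
G1 X67.9202 Y71.1264
G1 X81.4422 Y71.1264
G1 X92.3818 Y79.0745
G1 X96.5603 Y91.9347
M5
G0 X76.9264 Y89.2444
M3 S823
G1 X76.7341 Y78.1901 F841
G1 X86.1133 Y75.8440
G1 X99.0548 Y80.5029
G1 X109.5496 Y90.4637
G1 X111.5887 Y104.0232
M5
G0 X159.7000 Y69.3282
M3 S823
G1 X274.1602 Y12.4506 F841
G1 X217.1822 Y65.4561
M5
G0 X67.2998 Y137.8442
M3 S823
G1 X134.5330 Y137.8442 F841
G1 X134.5330 Y66.3051
G1 X67.2998 Y66.3051
G1 X67.2998 Y137.8442
M5
G0 X0.0000 Y0.0000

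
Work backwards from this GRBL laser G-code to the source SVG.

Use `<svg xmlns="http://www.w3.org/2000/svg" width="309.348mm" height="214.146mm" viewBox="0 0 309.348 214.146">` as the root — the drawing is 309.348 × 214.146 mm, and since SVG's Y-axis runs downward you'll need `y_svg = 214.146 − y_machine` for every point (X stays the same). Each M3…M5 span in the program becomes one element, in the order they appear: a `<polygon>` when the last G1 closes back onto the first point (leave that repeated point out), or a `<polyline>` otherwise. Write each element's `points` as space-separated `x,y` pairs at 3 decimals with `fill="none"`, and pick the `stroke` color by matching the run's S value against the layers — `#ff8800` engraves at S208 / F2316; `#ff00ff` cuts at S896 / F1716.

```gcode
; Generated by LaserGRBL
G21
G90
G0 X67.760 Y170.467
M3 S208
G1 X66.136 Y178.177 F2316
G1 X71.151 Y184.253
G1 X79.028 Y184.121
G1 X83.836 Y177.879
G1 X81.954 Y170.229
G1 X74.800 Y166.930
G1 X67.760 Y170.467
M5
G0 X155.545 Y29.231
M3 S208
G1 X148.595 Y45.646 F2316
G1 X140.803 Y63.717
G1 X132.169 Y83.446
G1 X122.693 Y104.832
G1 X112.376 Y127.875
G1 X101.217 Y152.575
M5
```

<svg xmlns="http://www.w3.org/2000/svg" width="309.348mm" height="214.146mm" viewBox="0 0 309.348 214.146">
  <polygon points="67.760,43.679 66.136,35.969 71.151,29.893 79.028,30.025 83.836,36.267 81.954,43.917 74.800,47.216" fill="none" stroke="#ff8800"/>
  <polyline points="155.545,184.915 148.595,168.500 140.803,150.429 132.169,130.700 122.693,109.314 112.376,86.271 101.217,61.571" fill="none" stroke="#ff8800"/>
</svg>

y_svg = 214.146 − y_m. Every run uses S208, so all elements get stroke `#ff8800` (engrave).

[1] closed run; points: 67.760,43.679 66.136,35.969 71.151,29.893 79.028,30.025 83.836,36.267 81.954,43.917 74.800,47.216

[2] open run; points: 155.545,184.915 148.595,168.500 140.803,150.429 132.169,130.700 122.693,109.314 112.376,86.271 101.217,61.571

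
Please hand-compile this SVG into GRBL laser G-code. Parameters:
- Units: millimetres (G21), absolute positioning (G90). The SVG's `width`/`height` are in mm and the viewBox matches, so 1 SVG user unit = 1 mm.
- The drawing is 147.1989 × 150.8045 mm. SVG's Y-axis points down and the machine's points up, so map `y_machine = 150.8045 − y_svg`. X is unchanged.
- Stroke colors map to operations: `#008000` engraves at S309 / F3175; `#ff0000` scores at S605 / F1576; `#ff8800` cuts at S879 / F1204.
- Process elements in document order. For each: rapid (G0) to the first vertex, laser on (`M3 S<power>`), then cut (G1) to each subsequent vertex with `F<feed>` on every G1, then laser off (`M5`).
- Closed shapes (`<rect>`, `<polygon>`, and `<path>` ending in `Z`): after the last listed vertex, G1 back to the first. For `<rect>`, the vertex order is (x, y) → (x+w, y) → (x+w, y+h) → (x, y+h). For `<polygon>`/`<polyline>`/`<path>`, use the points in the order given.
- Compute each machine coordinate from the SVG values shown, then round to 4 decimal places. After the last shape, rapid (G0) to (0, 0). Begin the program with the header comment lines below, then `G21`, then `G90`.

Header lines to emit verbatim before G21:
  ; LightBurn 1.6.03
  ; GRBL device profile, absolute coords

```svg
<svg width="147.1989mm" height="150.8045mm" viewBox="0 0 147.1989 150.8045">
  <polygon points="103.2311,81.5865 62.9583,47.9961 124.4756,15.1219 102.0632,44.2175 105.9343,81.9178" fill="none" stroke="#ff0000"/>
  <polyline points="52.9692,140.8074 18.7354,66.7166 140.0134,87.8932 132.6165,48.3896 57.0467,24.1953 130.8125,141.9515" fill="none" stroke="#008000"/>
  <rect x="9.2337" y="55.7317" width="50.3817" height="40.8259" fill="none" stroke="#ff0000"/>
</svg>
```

; LightBurn 1.6.03
; GRBL device profile, absolute coords
G21
G90
G0 X103.2311 Y69.2180
M3 S605
G1 X62.9583 Y102.8084 F1576
G1 X124.4756 Y135.6826 F1576
G1 X102.0632 Y106.5870 F1576
G1 X105.9343 Y68.8867 F1576
G1 X103.2311 Y69.2180 F1576
M5
G0 X52.9692 Y9.9971
M3 S309
G1 X18.7354 Y84.0879 F3175
G1 X140.0134 Y62.9113 F3175
G1 X132.6165 Y102.4149 F3175
G1 X57.0467 Y126.6092 F3175
G1 X130.8125 Y8.8530 F3175
M5
G0 X9.2337 Y95.0728
M3 S605
G1 X59.6154 Y95.0728 F1576
G1 X59.6154 Y54.2469 F1576
G1 X9.2337 Y54.2469 F1576
G1 X9.2337 Y95.0728 F1576
M5
G0 X0.0000 Y0.0000

1 u = 1 mm; y_m = 150.8045 − y.

[1] `<polygon>` closed polygon, #ff0000→score S605 F1576: (103.2311,69.2180) → (62.9583,102.8084) → (124.4756,135.6826) → (102.0632,106.5870) → (105.9343,68.8867) → (103.2311,69.2180) (closed)

[2] `<polyline>` open polyline, #008000→engrave S309 F3175: (52.9692,9.9971) → (18.7354,84.0879) → (140.0134,62.9113) → (132.6165,102.4149) → (57.0467,126.6092) → (130.8125,8.8530)

[3] `<rect>` rectangle, #ff0000→score S605 F1576: (9.2337,95.0728) → (59.6154,95.0728) → (59.6154,54.2469) → (9.2337,54.2469) → (9.2337,95.0728) (closed)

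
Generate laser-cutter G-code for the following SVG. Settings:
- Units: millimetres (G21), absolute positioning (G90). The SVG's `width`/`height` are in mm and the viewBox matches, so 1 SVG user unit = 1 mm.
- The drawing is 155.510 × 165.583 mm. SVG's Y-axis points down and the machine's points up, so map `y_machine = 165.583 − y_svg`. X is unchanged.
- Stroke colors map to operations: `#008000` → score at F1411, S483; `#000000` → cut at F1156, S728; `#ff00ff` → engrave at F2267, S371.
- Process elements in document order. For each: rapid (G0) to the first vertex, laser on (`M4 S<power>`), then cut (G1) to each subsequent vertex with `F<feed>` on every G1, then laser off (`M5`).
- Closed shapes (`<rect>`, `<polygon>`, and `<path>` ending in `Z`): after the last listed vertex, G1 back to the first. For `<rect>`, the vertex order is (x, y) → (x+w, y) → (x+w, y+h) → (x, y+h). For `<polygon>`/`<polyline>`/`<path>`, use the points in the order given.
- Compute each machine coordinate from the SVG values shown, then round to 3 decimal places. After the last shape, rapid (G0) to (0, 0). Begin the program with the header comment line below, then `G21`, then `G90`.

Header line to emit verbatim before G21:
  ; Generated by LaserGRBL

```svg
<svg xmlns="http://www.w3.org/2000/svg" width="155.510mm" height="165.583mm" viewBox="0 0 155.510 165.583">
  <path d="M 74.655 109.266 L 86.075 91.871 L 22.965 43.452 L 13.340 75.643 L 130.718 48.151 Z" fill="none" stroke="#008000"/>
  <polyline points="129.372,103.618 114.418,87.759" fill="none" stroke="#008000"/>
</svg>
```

1 u = 1 mm; y_m = 165.583 − y.

[1] `<path>` closed polygon, #008000→score S483 F1411: (74.655,56.317) → (86.075,73.712) → (22.965,122.131) → (13.340,89.940) → (130.718,117.432) → (74.655,56.317) (closed)

[2] `<polyline>` line segment, #008000→score S483 F1411: (129.372,61.965) → (114.418,77.824)

; Generated by LaserGRBL
G21
G90
G0 X74.655 Y56.317
M4 S483
G1 X86.075 Y73.712 F1411
G1 X22.965 Y122.131 F1411
G1 X13.340 Y89.940 F1411
G1 X130.718 Y117.432 F1411
G1 X74.655 Y56.317 F1411
M5
G0 X129.372 Y61.965
M4 S483
G1 X114.418 Y77.824 F1411
M5
G0 X0.000 Y0.000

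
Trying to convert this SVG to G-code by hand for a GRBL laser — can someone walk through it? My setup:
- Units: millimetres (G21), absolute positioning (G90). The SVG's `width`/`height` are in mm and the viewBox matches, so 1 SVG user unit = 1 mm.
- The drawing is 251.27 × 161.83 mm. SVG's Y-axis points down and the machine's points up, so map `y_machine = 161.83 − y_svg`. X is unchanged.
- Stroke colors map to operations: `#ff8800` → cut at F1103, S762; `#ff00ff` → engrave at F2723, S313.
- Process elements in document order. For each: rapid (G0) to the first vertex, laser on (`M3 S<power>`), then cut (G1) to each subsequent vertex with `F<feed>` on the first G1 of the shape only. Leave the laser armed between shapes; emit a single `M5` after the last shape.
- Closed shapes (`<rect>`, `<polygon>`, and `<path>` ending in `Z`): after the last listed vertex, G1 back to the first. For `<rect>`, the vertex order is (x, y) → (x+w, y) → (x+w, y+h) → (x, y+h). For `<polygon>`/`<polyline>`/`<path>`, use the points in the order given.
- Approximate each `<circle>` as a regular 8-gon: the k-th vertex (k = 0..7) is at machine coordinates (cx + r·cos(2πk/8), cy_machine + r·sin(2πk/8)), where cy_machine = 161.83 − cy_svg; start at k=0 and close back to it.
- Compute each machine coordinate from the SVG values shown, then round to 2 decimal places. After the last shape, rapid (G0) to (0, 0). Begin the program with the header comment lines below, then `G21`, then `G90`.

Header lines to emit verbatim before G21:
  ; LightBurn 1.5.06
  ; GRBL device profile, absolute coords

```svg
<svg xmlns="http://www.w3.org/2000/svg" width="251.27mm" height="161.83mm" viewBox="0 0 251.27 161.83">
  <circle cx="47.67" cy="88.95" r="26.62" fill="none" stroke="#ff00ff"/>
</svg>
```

1 u = 1 mm; y_m = 161.83 − y.

[1] `<circle>` circle, #ff00ff→engrave S313 F2723: (74.29,72.88) → (66.49,91.70) → (47.67,99.50) → (28.85,91.70) → (21.05,72.88) → (28.85,54.06) → (47.67,46.26) → (66.49,54.06) → (74.29,72.88) (closed)

; LightBurn 1.5.06
; GRBL device profile, absolute coords
G21
G90
G0 X74.29 Y72.88
M3 S313
G1 X66.49 Y91.70 F2723
G1 X47.67 Y99.50
G1 X28.85 Y91.70
G1 X21.05 Y72.88
G1 X28.85 Y54.06
G1 X47.67 Y46.26
G1 X66.49 Y54.06
G1 X74.29 Y72.88
M5
G0 X0.00 Y0.00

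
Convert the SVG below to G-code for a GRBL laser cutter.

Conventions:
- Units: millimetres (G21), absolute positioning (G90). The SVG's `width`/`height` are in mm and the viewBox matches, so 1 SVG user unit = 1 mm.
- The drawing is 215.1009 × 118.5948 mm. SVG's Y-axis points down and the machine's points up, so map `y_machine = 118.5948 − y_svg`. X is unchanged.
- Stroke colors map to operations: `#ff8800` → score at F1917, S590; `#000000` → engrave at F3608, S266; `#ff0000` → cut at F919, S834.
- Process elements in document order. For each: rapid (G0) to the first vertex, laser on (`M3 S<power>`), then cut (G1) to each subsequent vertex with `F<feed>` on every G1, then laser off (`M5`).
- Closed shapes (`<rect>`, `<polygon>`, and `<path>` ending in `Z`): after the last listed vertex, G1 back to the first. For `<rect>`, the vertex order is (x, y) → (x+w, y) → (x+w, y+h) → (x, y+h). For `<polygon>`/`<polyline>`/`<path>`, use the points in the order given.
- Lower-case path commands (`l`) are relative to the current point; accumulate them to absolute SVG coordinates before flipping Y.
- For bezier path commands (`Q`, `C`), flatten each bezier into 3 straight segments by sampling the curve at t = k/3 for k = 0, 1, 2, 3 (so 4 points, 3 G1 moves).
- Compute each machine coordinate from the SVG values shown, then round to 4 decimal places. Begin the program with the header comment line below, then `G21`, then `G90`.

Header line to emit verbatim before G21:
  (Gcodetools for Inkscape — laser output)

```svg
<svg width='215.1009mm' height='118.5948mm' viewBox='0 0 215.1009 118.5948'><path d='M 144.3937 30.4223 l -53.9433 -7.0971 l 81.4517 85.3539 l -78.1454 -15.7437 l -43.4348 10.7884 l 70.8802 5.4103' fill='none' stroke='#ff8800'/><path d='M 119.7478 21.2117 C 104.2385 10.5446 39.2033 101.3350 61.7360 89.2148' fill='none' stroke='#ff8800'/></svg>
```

viewBox `0 0 215.1009 118.5948` with mm width/height → 1 unit = 1 mm. Flip: y_m = 118.5948 − y_svg.

**Shape 1** — `<path>` open polyline, stroke `#ff8800` → score (S590, F1917). Machine vertices: (144.3937,88.1725) → (90.4504,95.2696) → (171.9021,9.9157) → (93.7567,25.6594) → (50.3219,14.8710) → (121.2021,9.4607). Open path.

**Shape 2** — `<path>` cubic bezier, stroke `#ff8800` → score (S590, F1917). Control points (SVG): P0=(119.7478,21.2117), P1=(104.2385,10.5446), P2=(39.2033,101.3350), P3=(61.7360,89.2148); sampled at t=k/3. Machine vertices: (119.7478,97.3831) → (92.8074,81.8002) → (63.3151,43.9941) → (61.7360,29.3800). Open path.

(Gcodetools for Inkscape — laser output)
G21
G90
G0 X144.3937 Y88.1725
M3 S590
G1 X90.4504 Y95.2696 F1917
G1 X171.9021 Y9.9157 F1917
G1 X93.7567 Y25.6594 F1917
G1 X50.3219 Y14.8710 F1917
G1 X121.2021 Y9.4607 F1917
M5
G0 X119.7478 Y97.3831
M3 S590
G1 X92.8074 Y81.8002 F1917
G1 X63.3151 Y43.9941 F1917
G1 X61.7360 Y29.3800 F1917
M5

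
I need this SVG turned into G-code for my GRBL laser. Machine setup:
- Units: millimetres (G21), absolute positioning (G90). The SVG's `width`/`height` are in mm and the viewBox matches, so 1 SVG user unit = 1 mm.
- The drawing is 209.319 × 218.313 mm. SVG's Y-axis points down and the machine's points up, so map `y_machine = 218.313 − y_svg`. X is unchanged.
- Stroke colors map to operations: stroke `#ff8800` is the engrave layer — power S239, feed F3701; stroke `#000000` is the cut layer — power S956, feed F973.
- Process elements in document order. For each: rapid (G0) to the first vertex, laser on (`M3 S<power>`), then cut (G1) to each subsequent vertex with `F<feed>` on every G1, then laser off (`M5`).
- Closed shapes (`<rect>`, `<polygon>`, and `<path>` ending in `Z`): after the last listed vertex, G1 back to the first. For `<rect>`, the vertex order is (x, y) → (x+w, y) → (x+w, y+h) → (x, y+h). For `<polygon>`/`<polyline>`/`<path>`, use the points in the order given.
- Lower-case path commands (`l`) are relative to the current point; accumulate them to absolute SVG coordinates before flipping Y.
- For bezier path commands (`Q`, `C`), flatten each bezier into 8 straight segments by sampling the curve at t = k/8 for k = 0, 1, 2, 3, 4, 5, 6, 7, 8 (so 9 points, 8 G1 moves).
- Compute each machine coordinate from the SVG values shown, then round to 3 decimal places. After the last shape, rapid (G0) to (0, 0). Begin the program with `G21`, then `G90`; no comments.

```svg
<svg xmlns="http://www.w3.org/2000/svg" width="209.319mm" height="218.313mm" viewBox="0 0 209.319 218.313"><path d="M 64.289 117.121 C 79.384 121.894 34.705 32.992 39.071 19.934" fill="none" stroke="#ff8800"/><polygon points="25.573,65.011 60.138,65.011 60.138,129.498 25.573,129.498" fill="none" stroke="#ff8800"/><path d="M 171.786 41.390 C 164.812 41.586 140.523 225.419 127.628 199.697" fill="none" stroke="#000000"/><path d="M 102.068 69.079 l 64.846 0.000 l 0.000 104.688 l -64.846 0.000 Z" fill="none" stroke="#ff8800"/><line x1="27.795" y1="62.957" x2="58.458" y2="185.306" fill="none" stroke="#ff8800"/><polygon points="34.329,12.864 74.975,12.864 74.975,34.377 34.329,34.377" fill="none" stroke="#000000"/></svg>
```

viewBox `0 0 209.319 218.313` with mm width/height → 1 unit = 1 mm. Flip: y_m = 218.313 − y_svg.

**Shape 1** — `<path>` cubic bezier, stroke `#ff8800` → engrave (S239, F3701). Control points (SVG): P0=(64.289,117.121), P1=(79.384,121.894), P2=(34.705,32.992), P3=(39.071,19.934); sampled at t=k/8. Machine vertices: (64.289,101.192) → (67.360,103.462) → (66.103,112.528) → (61.792,126.402) → (55.703,143.099) → (49.112,160.632) → (43.292,177.013) → (39.520,190.258) → (39.071,198.379). Open path.

**Shape 2** — `<polygon>` rectangle, stroke `#ff8800` → engrave (S239, F3701). Machine vertices: (25.573,153.302) → (60.138,153.302) → (60.138,88.815) → (25.573,88.815) → (25.573,153.302). Closed: final G1 returns to the first vertex.

**Shape 3** — `<path>` cubic bezier, stroke `#000000` → cut (S956, F973). Control points (SVG): P0=(171.786,41.390), P1=(164.812,41.586), P2=(140.523,225.419), P3=(127.628,199.697); sampled at t=k/8. Machine vertices: (171.786,176.923) → (168.415,169.009) → (163.758,148.488) → (158.149,119.965) → (151.927,88.050) → (145.428,57.350) → (138.987,32.472) → (132.942,18.025) → (127.628,18.616). Open path.

**Shape 4** — `<path>` rectangle, stroke `#ff8800` → engrave (S239, F3701). Machine vertices: (102.068,149.234) → (166.914,149.234) → (166.914,44.546) → (102.068,44.546) → (102.068,149.234). Closed: final G1 returns to the first vertex.

**Shape 5** — `<line>` line segment, stroke `#ff8800` → engrave (S239, F3701). Machine vertices: (27.795,155.356) → (58.458,33.007). Open path.

**Shape 6** — `<polygon>` rectangle, stroke `#000000` → cut (S956, F973). Machine vertices: (34.329,205.449) → (74.975,205.449) → (74.975,183.936) → (34.329,183.936) → (34.329,205.449). Closed: final G1 returns to the first vertex.

G21
G90
G0 X64.289 Y101.192
M3 S239
G1 X67.360 Y103.462 F3701
G1 X66.103 Y112.528 F3701
G1 X61.792 Y126.402 F3701
G1 X55.703 Y143.099 F3701
G1 X49.112 Y160.632 F3701
G1 X43.292 Y177.013 F3701
G1 X39.520 Y190.258 F3701
G1 X39.071 Y198.379 F3701
M5
G0 X25.573 Y153.302
M3 S239
G1 X60.138 Y153.302 F3701
G1 X60.138 Y88.815 F3701
G1 X25.573 Y88.815 F3701
G1 X25.573 Y153.302 F3701
M5
G0 X171.786 Y176.923
M3 S956
G1 X168.415 Y169.009 F973
G1 X163.758 Y148.488 F973
G1 X158.149 Y119.965 F973
G1 X151.927 Y88.050 F973
G1 X145.428 Y57.350 F973
G1 X138.987 Y32.472 F973
G1 X132.942 Y18.025 F973
G1 X127.628 Y18.616 F973
M5
G0 X102.068 Y149.234
M3 S239
G1 X166.914 Y149.234 F3701
G1 X166.914 Y44.546 F3701
G1 X102.068 Y44.546 F3701
G1 X102.068 Y149.234 F3701
M5
G0 X27.795 Y155.356
M3 S239
G1 X58.458 Y33.007 F3701
M5
G0 X34.329 Y205.449
M3 S956
G1 X74.975 Y205.449 F973
G1 X74.975 Y183.936 F973
G1 X34.329 Y183.936 F973
G1 X34.329 Y205.449 F973
M5
G0 X0.000 Y0.000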